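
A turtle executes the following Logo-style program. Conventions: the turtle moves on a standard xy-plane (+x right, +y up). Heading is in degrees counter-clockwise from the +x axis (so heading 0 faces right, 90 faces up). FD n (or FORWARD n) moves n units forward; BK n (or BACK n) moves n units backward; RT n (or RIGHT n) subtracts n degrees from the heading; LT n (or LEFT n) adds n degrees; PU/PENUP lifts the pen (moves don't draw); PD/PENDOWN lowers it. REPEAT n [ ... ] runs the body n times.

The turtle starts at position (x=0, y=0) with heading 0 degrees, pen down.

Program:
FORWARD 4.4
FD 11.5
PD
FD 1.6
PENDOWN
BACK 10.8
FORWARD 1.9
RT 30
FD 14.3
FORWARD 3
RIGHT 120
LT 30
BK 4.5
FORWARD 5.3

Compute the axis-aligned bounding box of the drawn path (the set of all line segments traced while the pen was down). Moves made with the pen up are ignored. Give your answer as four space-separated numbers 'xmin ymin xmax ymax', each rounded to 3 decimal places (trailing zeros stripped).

Answer: 0 -9.343 25.832 0

Derivation:
Executing turtle program step by step:
Start: pos=(0,0), heading=0, pen down
FD 4.4: (0,0) -> (4.4,0) [heading=0, draw]
FD 11.5: (4.4,0) -> (15.9,0) [heading=0, draw]
PD: pen down
FD 1.6: (15.9,0) -> (17.5,0) [heading=0, draw]
PD: pen down
BK 10.8: (17.5,0) -> (6.7,0) [heading=0, draw]
FD 1.9: (6.7,0) -> (8.6,0) [heading=0, draw]
RT 30: heading 0 -> 330
FD 14.3: (8.6,0) -> (20.984,-7.15) [heading=330, draw]
FD 3: (20.984,-7.15) -> (23.582,-8.65) [heading=330, draw]
RT 120: heading 330 -> 210
LT 30: heading 210 -> 240
BK 4.5: (23.582,-8.65) -> (25.832,-4.753) [heading=240, draw]
FD 5.3: (25.832,-4.753) -> (23.182,-9.343) [heading=240, draw]
Final: pos=(23.182,-9.343), heading=240, 9 segment(s) drawn

Segment endpoints: x in {0, 4.4, 6.7, 8.6, 15.9, 17.5, 20.984, 23.182, 23.582, 25.832}, y in {-9.343, -8.65, -7.15, -4.753, 0}
xmin=0, ymin=-9.343, xmax=25.832, ymax=0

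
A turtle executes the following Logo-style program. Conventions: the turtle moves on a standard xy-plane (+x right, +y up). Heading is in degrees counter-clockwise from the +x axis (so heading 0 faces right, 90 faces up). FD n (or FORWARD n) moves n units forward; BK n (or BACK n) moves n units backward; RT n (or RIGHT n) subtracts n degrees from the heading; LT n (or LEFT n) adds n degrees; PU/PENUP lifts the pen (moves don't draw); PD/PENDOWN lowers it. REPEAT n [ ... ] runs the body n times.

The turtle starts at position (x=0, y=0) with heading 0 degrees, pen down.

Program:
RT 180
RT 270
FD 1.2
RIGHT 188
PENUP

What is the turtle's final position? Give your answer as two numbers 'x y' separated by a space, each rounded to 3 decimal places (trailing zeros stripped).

Answer: 0 -1.2

Derivation:
Executing turtle program step by step:
Start: pos=(0,0), heading=0, pen down
RT 180: heading 0 -> 180
RT 270: heading 180 -> 270
FD 1.2: (0,0) -> (0,-1.2) [heading=270, draw]
RT 188: heading 270 -> 82
PU: pen up
Final: pos=(0,-1.2), heading=82, 1 segment(s) drawn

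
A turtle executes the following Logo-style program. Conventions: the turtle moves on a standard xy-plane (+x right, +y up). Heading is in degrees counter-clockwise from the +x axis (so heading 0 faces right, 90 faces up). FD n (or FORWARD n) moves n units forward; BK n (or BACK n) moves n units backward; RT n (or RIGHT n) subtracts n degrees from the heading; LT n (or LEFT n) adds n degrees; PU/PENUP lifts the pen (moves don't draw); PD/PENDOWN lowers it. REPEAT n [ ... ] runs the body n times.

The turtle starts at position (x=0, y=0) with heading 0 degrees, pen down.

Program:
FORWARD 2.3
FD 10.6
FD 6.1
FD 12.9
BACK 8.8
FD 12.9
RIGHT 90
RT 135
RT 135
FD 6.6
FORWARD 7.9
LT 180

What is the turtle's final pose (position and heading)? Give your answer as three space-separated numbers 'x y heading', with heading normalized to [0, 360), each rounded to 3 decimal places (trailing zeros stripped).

Answer: 50.5 0 180

Derivation:
Executing turtle program step by step:
Start: pos=(0,0), heading=0, pen down
FD 2.3: (0,0) -> (2.3,0) [heading=0, draw]
FD 10.6: (2.3,0) -> (12.9,0) [heading=0, draw]
FD 6.1: (12.9,0) -> (19,0) [heading=0, draw]
FD 12.9: (19,0) -> (31.9,0) [heading=0, draw]
BK 8.8: (31.9,0) -> (23.1,0) [heading=0, draw]
FD 12.9: (23.1,0) -> (36,0) [heading=0, draw]
RT 90: heading 0 -> 270
RT 135: heading 270 -> 135
RT 135: heading 135 -> 0
FD 6.6: (36,0) -> (42.6,0) [heading=0, draw]
FD 7.9: (42.6,0) -> (50.5,0) [heading=0, draw]
LT 180: heading 0 -> 180
Final: pos=(50.5,0), heading=180, 8 segment(s) drawn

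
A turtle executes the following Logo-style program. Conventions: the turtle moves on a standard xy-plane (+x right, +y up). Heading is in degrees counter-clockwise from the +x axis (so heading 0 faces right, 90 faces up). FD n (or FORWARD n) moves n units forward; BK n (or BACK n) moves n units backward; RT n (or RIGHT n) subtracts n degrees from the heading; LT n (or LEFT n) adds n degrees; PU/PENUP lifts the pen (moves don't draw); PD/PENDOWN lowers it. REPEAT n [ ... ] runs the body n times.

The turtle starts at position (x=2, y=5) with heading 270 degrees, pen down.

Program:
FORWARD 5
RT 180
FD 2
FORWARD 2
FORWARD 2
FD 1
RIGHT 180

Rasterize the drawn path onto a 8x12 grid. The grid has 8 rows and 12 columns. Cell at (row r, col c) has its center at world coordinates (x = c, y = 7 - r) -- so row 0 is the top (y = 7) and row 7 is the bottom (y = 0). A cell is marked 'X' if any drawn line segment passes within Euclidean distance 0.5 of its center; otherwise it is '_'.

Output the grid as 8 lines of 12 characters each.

Answer: __X_________
__X_________
__X_________
__X_________
__X_________
__X_________
__X_________
__X_________

Derivation:
Segment 0: (2,5) -> (2,0)
Segment 1: (2,0) -> (2,2)
Segment 2: (2,2) -> (2,4)
Segment 3: (2,4) -> (2,6)
Segment 4: (2,6) -> (2,7)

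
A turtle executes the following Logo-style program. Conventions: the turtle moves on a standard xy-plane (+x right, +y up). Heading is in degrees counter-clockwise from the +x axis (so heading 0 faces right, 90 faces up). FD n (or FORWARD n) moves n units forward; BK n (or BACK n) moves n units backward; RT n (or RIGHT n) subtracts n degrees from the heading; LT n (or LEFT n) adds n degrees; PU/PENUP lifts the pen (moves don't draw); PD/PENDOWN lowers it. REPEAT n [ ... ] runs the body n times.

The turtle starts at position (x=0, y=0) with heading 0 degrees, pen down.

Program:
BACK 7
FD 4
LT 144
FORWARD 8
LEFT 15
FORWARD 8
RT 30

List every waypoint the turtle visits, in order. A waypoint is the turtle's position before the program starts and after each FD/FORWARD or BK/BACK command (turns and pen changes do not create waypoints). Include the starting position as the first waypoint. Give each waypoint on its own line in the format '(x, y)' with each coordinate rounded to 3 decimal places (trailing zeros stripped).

Answer: (0, 0)
(-7, 0)
(-3, 0)
(-9.472, 4.702)
(-16.941, 7.569)

Derivation:
Executing turtle program step by step:
Start: pos=(0,0), heading=0, pen down
BK 7: (0,0) -> (-7,0) [heading=0, draw]
FD 4: (-7,0) -> (-3,0) [heading=0, draw]
LT 144: heading 0 -> 144
FD 8: (-3,0) -> (-9.472,4.702) [heading=144, draw]
LT 15: heading 144 -> 159
FD 8: (-9.472,4.702) -> (-16.941,7.569) [heading=159, draw]
RT 30: heading 159 -> 129
Final: pos=(-16.941,7.569), heading=129, 4 segment(s) drawn
Waypoints (5 total):
(0, 0)
(-7, 0)
(-3, 0)
(-9.472, 4.702)
(-16.941, 7.569)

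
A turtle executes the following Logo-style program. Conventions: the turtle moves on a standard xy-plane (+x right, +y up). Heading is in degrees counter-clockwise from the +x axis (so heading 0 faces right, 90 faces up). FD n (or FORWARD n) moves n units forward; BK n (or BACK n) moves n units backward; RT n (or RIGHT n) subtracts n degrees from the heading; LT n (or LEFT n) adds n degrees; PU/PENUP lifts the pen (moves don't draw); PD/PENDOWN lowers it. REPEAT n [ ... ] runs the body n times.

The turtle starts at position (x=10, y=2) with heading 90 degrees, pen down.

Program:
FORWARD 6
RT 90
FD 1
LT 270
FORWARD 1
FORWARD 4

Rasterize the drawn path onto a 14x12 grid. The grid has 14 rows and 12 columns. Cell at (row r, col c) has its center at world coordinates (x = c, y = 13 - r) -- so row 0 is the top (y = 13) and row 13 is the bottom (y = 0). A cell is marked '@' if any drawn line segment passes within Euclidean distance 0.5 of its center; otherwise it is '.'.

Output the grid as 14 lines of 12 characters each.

Answer: ............
............
............
............
............
..........@@
..........@@
..........@@
..........@@
..........@@
..........@@
..........@.
............
............

Derivation:
Segment 0: (10,2) -> (10,8)
Segment 1: (10,8) -> (11,8)
Segment 2: (11,8) -> (11,7)
Segment 3: (11,7) -> (11,3)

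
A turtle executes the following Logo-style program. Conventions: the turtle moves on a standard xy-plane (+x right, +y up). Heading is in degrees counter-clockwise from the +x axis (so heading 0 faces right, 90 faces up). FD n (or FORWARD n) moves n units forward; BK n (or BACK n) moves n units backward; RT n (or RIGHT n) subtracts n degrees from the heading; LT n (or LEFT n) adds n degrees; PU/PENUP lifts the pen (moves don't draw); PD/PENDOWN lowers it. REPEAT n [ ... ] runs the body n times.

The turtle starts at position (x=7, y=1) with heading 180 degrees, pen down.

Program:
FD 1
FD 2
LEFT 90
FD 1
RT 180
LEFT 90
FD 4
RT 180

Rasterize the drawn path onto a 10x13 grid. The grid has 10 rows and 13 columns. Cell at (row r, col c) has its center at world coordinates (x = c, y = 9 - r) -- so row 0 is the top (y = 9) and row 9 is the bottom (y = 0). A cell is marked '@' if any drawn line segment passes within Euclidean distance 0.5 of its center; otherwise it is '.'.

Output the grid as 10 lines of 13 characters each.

Segment 0: (7,1) -> (6,1)
Segment 1: (6,1) -> (4,1)
Segment 2: (4,1) -> (4,0)
Segment 3: (4,0) -> (0,0)

Answer: .............
.............
.............
.............
.............
.............
.............
.............
....@@@@.....
@@@@@........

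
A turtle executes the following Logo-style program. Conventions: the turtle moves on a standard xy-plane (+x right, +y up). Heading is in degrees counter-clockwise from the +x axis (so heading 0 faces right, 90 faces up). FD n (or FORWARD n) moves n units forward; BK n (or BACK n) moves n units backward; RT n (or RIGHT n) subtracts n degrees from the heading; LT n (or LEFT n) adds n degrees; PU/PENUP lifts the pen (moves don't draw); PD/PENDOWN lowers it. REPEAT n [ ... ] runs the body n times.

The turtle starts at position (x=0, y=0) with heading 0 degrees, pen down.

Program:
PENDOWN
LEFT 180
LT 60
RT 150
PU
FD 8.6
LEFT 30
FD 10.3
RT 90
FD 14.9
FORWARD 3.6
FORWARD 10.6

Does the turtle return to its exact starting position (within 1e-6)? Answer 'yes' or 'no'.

Answer: no

Derivation:
Executing turtle program step by step:
Start: pos=(0,0), heading=0, pen down
PD: pen down
LT 180: heading 0 -> 180
LT 60: heading 180 -> 240
RT 150: heading 240 -> 90
PU: pen up
FD 8.6: (0,0) -> (0,8.6) [heading=90, move]
LT 30: heading 90 -> 120
FD 10.3: (0,8.6) -> (-5.15,17.52) [heading=120, move]
RT 90: heading 120 -> 30
FD 14.9: (-5.15,17.52) -> (7.754,24.97) [heading=30, move]
FD 3.6: (7.754,24.97) -> (10.871,26.77) [heading=30, move]
FD 10.6: (10.871,26.77) -> (20.051,32.07) [heading=30, move]
Final: pos=(20.051,32.07), heading=30, 0 segment(s) drawn

Start position: (0, 0)
Final position: (20.051, 32.07)
Distance = 37.823; >= 1e-6 -> NOT closed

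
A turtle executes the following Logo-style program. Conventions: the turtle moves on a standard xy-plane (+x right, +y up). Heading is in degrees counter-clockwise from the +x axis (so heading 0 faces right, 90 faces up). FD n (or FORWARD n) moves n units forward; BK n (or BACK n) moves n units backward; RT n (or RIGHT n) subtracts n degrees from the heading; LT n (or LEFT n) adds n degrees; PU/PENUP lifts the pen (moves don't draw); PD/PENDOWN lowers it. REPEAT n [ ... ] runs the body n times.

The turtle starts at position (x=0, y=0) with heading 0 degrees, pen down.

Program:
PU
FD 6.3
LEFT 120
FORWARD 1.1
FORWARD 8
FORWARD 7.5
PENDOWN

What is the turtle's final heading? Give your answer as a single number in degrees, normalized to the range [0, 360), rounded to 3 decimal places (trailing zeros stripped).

Answer: 120

Derivation:
Executing turtle program step by step:
Start: pos=(0,0), heading=0, pen down
PU: pen up
FD 6.3: (0,0) -> (6.3,0) [heading=0, move]
LT 120: heading 0 -> 120
FD 1.1: (6.3,0) -> (5.75,0.953) [heading=120, move]
FD 8: (5.75,0.953) -> (1.75,7.881) [heading=120, move]
FD 7.5: (1.75,7.881) -> (-2,14.376) [heading=120, move]
PD: pen down
Final: pos=(-2,14.376), heading=120, 0 segment(s) drawn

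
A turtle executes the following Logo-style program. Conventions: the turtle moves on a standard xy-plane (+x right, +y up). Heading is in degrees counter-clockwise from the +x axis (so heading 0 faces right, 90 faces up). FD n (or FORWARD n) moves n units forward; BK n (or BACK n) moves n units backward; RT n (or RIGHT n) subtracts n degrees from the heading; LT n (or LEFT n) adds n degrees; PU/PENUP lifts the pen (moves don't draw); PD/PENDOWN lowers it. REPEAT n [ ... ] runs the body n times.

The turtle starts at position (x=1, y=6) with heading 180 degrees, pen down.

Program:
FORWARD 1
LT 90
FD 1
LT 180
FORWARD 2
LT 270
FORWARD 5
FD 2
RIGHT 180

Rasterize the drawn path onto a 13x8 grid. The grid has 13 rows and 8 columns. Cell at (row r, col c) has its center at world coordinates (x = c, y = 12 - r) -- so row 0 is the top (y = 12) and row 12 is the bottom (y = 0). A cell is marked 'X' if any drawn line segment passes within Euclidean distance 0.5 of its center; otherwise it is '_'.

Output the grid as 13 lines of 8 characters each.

Segment 0: (1,6) -> (0,6)
Segment 1: (0,6) -> (-0,5)
Segment 2: (-0,5) -> (0,7)
Segment 3: (0,7) -> (5,7)
Segment 4: (5,7) -> (7,7)

Answer: ________
________
________
________
________
XXXXXXXX
XX______
X_______
________
________
________
________
________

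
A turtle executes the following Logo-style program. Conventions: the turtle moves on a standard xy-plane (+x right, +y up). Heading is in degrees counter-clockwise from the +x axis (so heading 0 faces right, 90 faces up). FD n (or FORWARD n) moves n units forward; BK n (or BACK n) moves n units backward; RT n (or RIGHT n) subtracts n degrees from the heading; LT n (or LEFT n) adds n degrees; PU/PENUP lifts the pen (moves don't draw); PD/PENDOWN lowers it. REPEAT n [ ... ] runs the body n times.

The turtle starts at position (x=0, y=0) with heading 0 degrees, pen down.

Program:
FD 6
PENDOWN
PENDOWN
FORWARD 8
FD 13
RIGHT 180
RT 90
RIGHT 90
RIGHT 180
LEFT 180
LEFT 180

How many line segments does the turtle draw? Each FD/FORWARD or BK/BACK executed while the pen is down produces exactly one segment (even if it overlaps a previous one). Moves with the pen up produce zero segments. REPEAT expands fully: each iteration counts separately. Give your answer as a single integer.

Answer: 3

Derivation:
Executing turtle program step by step:
Start: pos=(0,0), heading=0, pen down
FD 6: (0,0) -> (6,0) [heading=0, draw]
PD: pen down
PD: pen down
FD 8: (6,0) -> (14,0) [heading=0, draw]
FD 13: (14,0) -> (27,0) [heading=0, draw]
RT 180: heading 0 -> 180
RT 90: heading 180 -> 90
RT 90: heading 90 -> 0
RT 180: heading 0 -> 180
LT 180: heading 180 -> 0
LT 180: heading 0 -> 180
Final: pos=(27,0), heading=180, 3 segment(s) drawn
Segments drawn: 3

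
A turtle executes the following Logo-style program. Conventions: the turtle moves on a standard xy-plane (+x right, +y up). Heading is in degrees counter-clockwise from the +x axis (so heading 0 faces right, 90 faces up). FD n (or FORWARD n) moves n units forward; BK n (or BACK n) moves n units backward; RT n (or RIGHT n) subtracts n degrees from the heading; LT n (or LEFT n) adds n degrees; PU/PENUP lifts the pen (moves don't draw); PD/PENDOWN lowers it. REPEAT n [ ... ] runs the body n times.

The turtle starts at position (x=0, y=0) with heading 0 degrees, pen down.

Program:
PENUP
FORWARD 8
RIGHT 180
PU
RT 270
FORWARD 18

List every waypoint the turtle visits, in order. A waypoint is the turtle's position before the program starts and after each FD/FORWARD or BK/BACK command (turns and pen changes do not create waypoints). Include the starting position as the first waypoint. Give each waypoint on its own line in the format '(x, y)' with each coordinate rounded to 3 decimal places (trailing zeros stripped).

Executing turtle program step by step:
Start: pos=(0,0), heading=0, pen down
PU: pen up
FD 8: (0,0) -> (8,0) [heading=0, move]
RT 180: heading 0 -> 180
PU: pen up
RT 270: heading 180 -> 270
FD 18: (8,0) -> (8,-18) [heading=270, move]
Final: pos=(8,-18), heading=270, 0 segment(s) drawn
Waypoints (3 total):
(0, 0)
(8, 0)
(8, -18)

Answer: (0, 0)
(8, 0)
(8, -18)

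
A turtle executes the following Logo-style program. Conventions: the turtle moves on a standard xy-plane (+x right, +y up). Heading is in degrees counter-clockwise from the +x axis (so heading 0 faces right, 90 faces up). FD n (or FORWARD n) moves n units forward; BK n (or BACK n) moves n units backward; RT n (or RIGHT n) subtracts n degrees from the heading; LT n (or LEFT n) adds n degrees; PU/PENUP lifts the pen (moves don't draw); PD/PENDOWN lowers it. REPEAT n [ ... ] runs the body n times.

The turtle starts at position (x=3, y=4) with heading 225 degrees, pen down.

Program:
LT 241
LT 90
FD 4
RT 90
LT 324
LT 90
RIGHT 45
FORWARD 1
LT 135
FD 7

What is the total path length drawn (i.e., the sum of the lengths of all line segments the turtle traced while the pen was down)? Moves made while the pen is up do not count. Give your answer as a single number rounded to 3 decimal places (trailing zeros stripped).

Answer: 12

Derivation:
Executing turtle program step by step:
Start: pos=(3,4), heading=225, pen down
LT 241: heading 225 -> 106
LT 90: heading 106 -> 196
FD 4: (3,4) -> (-0.845,2.897) [heading=196, draw]
RT 90: heading 196 -> 106
LT 324: heading 106 -> 70
LT 90: heading 70 -> 160
RT 45: heading 160 -> 115
FD 1: (-0.845,2.897) -> (-1.268,3.804) [heading=115, draw]
LT 135: heading 115 -> 250
FD 7: (-1.268,3.804) -> (-3.662,-2.774) [heading=250, draw]
Final: pos=(-3.662,-2.774), heading=250, 3 segment(s) drawn

Segment lengths:
  seg 1: (3,4) -> (-0.845,2.897), length = 4
  seg 2: (-0.845,2.897) -> (-1.268,3.804), length = 1
  seg 3: (-1.268,3.804) -> (-3.662,-2.774), length = 7
Total = 12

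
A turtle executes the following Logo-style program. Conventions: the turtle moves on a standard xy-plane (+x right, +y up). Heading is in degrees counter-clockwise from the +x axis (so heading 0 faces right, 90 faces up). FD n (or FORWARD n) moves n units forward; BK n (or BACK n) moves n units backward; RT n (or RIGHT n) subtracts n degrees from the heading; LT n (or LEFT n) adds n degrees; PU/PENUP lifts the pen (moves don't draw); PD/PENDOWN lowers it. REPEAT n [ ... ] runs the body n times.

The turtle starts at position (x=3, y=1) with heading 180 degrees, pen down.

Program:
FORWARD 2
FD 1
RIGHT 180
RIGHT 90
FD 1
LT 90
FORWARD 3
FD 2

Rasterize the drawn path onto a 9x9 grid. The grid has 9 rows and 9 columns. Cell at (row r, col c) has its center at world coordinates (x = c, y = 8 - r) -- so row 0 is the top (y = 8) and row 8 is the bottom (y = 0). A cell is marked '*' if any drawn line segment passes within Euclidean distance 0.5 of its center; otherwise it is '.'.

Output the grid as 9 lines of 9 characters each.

Answer: .........
.........
.........
.........
.........
.........
.........
****.....
******...

Derivation:
Segment 0: (3,1) -> (1,1)
Segment 1: (1,1) -> (0,1)
Segment 2: (0,1) -> (0,0)
Segment 3: (0,0) -> (3,0)
Segment 4: (3,0) -> (5,0)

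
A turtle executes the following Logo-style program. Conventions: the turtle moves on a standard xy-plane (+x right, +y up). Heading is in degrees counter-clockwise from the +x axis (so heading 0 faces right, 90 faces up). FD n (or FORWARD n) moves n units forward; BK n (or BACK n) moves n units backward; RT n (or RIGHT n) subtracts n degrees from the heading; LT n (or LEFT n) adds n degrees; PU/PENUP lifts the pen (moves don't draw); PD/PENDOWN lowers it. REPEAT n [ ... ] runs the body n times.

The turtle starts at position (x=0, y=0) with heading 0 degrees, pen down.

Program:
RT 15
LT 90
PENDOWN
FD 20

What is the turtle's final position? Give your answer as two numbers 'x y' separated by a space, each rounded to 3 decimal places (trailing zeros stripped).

Executing turtle program step by step:
Start: pos=(0,0), heading=0, pen down
RT 15: heading 0 -> 345
LT 90: heading 345 -> 75
PD: pen down
FD 20: (0,0) -> (5.176,19.319) [heading=75, draw]
Final: pos=(5.176,19.319), heading=75, 1 segment(s) drawn

Answer: 5.176 19.319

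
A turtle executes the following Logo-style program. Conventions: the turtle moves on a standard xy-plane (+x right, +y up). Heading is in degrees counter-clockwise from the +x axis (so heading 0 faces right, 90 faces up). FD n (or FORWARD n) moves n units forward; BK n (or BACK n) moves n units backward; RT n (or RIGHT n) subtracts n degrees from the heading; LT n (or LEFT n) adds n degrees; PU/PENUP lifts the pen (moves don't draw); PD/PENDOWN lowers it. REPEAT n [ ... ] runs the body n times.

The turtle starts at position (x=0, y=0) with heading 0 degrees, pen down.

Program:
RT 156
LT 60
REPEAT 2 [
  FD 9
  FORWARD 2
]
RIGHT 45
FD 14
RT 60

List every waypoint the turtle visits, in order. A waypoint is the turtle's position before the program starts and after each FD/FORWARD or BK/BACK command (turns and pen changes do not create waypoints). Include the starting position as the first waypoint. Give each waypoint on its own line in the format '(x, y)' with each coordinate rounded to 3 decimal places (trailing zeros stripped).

Executing turtle program step by step:
Start: pos=(0,0), heading=0, pen down
RT 156: heading 0 -> 204
LT 60: heading 204 -> 264
REPEAT 2 [
  -- iteration 1/2 --
  FD 9: (0,0) -> (-0.941,-8.951) [heading=264, draw]
  FD 2: (-0.941,-8.951) -> (-1.15,-10.94) [heading=264, draw]
  -- iteration 2/2 --
  FD 9: (-1.15,-10.94) -> (-2.091,-19.89) [heading=264, draw]
  FD 2: (-2.091,-19.89) -> (-2.3,-21.879) [heading=264, draw]
]
RT 45: heading 264 -> 219
FD 14: (-2.3,-21.879) -> (-13.18,-30.69) [heading=219, draw]
RT 60: heading 219 -> 159
Final: pos=(-13.18,-30.69), heading=159, 5 segment(s) drawn
Waypoints (6 total):
(0, 0)
(-0.941, -8.951)
(-1.15, -10.94)
(-2.091, -19.89)
(-2.3, -21.879)
(-13.18, -30.69)

Answer: (0, 0)
(-0.941, -8.951)
(-1.15, -10.94)
(-2.091, -19.89)
(-2.3, -21.879)
(-13.18, -30.69)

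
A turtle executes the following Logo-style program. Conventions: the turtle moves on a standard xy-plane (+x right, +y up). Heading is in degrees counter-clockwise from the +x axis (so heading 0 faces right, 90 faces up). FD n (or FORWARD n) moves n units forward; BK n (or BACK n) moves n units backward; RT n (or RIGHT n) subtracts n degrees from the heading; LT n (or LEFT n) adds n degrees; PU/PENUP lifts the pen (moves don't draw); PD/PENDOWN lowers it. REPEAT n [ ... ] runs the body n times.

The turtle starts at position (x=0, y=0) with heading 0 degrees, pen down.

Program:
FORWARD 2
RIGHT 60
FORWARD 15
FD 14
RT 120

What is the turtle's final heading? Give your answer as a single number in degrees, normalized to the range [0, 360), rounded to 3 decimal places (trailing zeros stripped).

Answer: 180

Derivation:
Executing turtle program step by step:
Start: pos=(0,0), heading=0, pen down
FD 2: (0,0) -> (2,0) [heading=0, draw]
RT 60: heading 0 -> 300
FD 15: (2,0) -> (9.5,-12.99) [heading=300, draw]
FD 14: (9.5,-12.99) -> (16.5,-25.115) [heading=300, draw]
RT 120: heading 300 -> 180
Final: pos=(16.5,-25.115), heading=180, 3 segment(s) drawn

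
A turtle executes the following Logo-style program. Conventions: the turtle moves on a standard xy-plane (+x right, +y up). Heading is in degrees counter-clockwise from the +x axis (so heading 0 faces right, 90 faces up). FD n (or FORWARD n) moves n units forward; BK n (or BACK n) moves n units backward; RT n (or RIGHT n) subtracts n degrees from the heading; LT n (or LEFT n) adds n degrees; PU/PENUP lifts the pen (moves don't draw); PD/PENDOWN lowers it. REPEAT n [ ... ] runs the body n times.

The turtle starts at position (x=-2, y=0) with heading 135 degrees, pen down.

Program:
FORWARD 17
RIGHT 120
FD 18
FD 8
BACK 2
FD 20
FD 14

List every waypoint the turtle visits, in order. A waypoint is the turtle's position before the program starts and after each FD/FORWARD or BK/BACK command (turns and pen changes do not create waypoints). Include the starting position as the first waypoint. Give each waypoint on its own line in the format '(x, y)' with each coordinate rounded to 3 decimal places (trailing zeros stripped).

Executing turtle program step by step:
Start: pos=(-2,0), heading=135, pen down
FD 17: (-2,0) -> (-14.021,12.021) [heading=135, draw]
RT 120: heading 135 -> 15
FD 18: (-14.021,12.021) -> (3.366,16.68) [heading=15, draw]
FD 8: (3.366,16.68) -> (11.093,18.75) [heading=15, draw]
BK 2: (11.093,18.75) -> (9.161,18.232) [heading=15, draw]
FD 20: (9.161,18.232) -> (28.48,23.409) [heading=15, draw]
FD 14: (28.48,23.409) -> (42.003,27.032) [heading=15, draw]
Final: pos=(42.003,27.032), heading=15, 6 segment(s) drawn
Waypoints (7 total):
(-2, 0)
(-14.021, 12.021)
(3.366, 16.68)
(11.093, 18.75)
(9.161, 18.232)
(28.48, 23.409)
(42.003, 27.032)

Answer: (-2, 0)
(-14.021, 12.021)
(3.366, 16.68)
(11.093, 18.75)
(9.161, 18.232)
(28.48, 23.409)
(42.003, 27.032)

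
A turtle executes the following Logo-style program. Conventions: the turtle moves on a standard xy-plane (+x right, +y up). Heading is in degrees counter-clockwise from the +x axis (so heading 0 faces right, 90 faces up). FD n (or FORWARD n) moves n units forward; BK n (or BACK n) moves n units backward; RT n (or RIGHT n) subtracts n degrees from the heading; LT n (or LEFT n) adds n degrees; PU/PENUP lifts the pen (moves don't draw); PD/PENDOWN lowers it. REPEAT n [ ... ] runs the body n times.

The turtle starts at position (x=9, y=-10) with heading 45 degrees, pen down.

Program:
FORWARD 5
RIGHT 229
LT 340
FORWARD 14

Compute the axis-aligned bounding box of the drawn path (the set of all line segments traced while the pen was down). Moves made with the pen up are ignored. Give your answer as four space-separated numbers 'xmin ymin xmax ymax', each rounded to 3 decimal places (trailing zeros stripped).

Executing turtle program step by step:
Start: pos=(9,-10), heading=45, pen down
FD 5: (9,-10) -> (12.536,-6.464) [heading=45, draw]
RT 229: heading 45 -> 176
LT 340: heading 176 -> 156
FD 14: (12.536,-6.464) -> (-0.254,-0.77) [heading=156, draw]
Final: pos=(-0.254,-0.77), heading=156, 2 segment(s) drawn

Segment endpoints: x in {-0.254, 9, 12.536}, y in {-10, -6.464, -0.77}
xmin=-0.254, ymin=-10, xmax=12.536, ymax=-0.77

Answer: -0.254 -10 12.536 -0.77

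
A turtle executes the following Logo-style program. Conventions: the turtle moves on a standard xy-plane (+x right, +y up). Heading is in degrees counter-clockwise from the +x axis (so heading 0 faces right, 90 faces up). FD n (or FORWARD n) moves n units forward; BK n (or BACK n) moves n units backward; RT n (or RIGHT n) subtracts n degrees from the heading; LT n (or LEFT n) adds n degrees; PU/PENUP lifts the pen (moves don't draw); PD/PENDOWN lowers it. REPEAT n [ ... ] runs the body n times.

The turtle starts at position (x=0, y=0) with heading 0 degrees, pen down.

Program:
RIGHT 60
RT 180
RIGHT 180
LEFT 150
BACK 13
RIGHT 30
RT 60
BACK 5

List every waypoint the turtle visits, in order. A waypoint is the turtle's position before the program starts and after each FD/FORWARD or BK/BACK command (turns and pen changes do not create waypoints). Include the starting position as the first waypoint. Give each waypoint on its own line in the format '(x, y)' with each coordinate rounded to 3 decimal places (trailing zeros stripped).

Executing turtle program step by step:
Start: pos=(0,0), heading=0, pen down
RT 60: heading 0 -> 300
RT 180: heading 300 -> 120
RT 180: heading 120 -> 300
LT 150: heading 300 -> 90
BK 13: (0,0) -> (0,-13) [heading=90, draw]
RT 30: heading 90 -> 60
RT 60: heading 60 -> 0
BK 5: (0,-13) -> (-5,-13) [heading=0, draw]
Final: pos=(-5,-13), heading=0, 2 segment(s) drawn
Waypoints (3 total):
(0, 0)
(0, -13)
(-5, -13)

Answer: (0, 0)
(0, -13)
(-5, -13)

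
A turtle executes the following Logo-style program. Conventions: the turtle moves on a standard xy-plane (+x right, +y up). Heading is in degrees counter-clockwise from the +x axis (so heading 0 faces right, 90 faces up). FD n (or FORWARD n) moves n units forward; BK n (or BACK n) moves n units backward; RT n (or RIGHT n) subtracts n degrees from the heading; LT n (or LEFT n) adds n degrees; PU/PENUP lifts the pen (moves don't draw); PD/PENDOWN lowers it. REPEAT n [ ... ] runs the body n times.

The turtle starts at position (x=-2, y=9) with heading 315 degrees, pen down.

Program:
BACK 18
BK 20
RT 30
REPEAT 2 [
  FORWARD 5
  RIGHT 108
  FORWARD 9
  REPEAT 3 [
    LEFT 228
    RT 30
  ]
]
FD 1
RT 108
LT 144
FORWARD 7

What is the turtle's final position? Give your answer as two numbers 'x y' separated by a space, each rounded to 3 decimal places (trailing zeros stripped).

Answer: -35.385 24.089

Derivation:
Executing turtle program step by step:
Start: pos=(-2,9), heading=315, pen down
BK 18: (-2,9) -> (-14.728,21.728) [heading=315, draw]
BK 20: (-14.728,21.728) -> (-28.87,35.87) [heading=315, draw]
RT 30: heading 315 -> 285
REPEAT 2 [
  -- iteration 1/2 --
  FD 5: (-28.87,35.87) -> (-27.576,31.04) [heading=285, draw]
  RT 108: heading 285 -> 177
  FD 9: (-27.576,31.04) -> (-36.564,31.511) [heading=177, draw]
  REPEAT 3 [
    -- iteration 1/3 --
    LT 228: heading 177 -> 45
    RT 30: heading 45 -> 15
    -- iteration 2/3 --
    LT 228: heading 15 -> 243
    RT 30: heading 243 -> 213
    -- iteration 3/3 --
    LT 228: heading 213 -> 81
    RT 30: heading 81 -> 51
  ]
  -- iteration 2/2 --
  FD 5: (-36.564,31.511) -> (-33.417,35.397) [heading=51, draw]
  RT 108: heading 51 -> 303
  FD 9: (-33.417,35.397) -> (-28.515,27.849) [heading=303, draw]
  REPEAT 3 [
    -- iteration 1/3 --
    LT 228: heading 303 -> 171
    RT 30: heading 171 -> 141
    -- iteration 2/3 --
    LT 228: heading 141 -> 9
    RT 30: heading 9 -> 339
    -- iteration 3/3 --
    LT 228: heading 339 -> 207
    RT 30: heading 207 -> 177
  ]
]
FD 1: (-28.515,27.849) -> (-29.514,27.901) [heading=177, draw]
RT 108: heading 177 -> 69
LT 144: heading 69 -> 213
FD 7: (-29.514,27.901) -> (-35.385,24.089) [heading=213, draw]
Final: pos=(-35.385,24.089), heading=213, 8 segment(s) drawn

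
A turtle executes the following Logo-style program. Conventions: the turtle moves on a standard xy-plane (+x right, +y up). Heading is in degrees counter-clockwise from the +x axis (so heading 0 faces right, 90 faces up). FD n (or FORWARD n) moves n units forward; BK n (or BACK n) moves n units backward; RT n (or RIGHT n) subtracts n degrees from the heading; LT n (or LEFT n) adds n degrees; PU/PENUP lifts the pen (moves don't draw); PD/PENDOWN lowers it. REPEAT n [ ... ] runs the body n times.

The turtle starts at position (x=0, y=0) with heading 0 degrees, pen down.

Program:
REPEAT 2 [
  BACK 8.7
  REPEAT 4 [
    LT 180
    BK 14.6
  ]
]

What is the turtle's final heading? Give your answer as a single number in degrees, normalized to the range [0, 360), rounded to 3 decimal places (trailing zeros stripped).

Executing turtle program step by step:
Start: pos=(0,0), heading=0, pen down
REPEAT 2 [
  -- iteration 1/2 --
  BK 8.7: (0,0) -> (-8.7,0) [heading=0, draw]
  REPEAT 4 [
    -- iteration 1/4 --
    LT 180: heading 0 -> 180
    BK 14.6: (-8.7,0) -> (5.9,0) [heading=180, draw]
    -- iteration 2/4 --
    LT 180: heading 180 -> 0
    BK 14.6: (5.9,0) -> (-8.7,0) [heading=0, draw]
    -- iteration 3/4 --
    LT 180: heading 0 -> 180
    BK 14.6: (-8.7,0) -> (5.9,0) [heading=180, draw]
    -- iteration 4/4 --
    LT 180: heading 180 -> 0
    BK 14.6: (5.9,0) -> (-8.7,0) [heading=0, draw]
  ]
  -- iteration 2/2 --
  BK 8.7: (-8.7,0) -> (-17.4,0) [heading=0, draw]
  REPEAT 4 [
    -- iteration 1/4 --
    LT 180: heading 0 -> 180
    BK 14.6: (-17.4,0) -> (-2.8,0) [heading=180, draw]
    -- iteration 2/4 --
    LT 180: heading 180 -> 0
    BK 14.6: (-2.8,0) -> (-17.4,0) [heading=0, draw]
    -- iteration 3/4 --
    LT 180: heading 0 -> 180
    BK 14.6: (-17.4,0) -> (-2.8,0) [heading=180, draw]
    -- iteration 4/4 --
    LT 180: heading 180 -> 0
    BK 14.6: (-2.8,0) -> (-17.4,0) [heading=0, draw]
  ]
]
Final: pos=(-17.4,0), heading=0, 10 segment(s) drawn

Answer: 0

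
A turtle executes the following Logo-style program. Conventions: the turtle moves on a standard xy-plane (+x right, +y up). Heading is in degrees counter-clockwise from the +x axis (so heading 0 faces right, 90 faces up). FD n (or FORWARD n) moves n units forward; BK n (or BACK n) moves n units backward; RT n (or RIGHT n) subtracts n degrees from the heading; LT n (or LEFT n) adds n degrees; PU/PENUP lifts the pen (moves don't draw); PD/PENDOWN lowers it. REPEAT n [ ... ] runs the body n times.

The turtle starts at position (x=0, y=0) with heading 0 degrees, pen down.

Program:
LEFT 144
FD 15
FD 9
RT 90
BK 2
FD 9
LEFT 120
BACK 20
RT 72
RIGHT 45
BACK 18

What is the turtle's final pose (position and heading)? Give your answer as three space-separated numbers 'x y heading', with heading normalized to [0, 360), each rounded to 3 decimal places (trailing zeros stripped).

Executing turtle program step by step:
Start: pos=(0,0), heading=0, pen down
LT 144: heading 0 -> 144
FD 15: (0,0) -> (-12.135,8.817) [heading=144, draw]
FD 9: (-12.135,8.817) -> (-19.416,14.107) [heading=144, draw]
RT 90: heading 144 -> 54
BK 2: (-19.416,14.107) -> (-20.592,12.489) [heading=54, draw]
FD 9: (-20.592,12.489) -> (-15.302,19.77) [heading=54, draw]
LT 120: heading 54 -> 174
BK 20: (-15.302,19.77) -> (4.589,17.679) [heading=174, draw]
RT 72: heading 174 -> 102
RT 45: heading 102 -> 57
BK 18: (4.589,17.679) -> (-5.215,2.583) [heading=57, draw]
Final: pos=(-5.215,2.583), heading=57, 6 segment(s) drawn

Answer: -5.215 2.583 57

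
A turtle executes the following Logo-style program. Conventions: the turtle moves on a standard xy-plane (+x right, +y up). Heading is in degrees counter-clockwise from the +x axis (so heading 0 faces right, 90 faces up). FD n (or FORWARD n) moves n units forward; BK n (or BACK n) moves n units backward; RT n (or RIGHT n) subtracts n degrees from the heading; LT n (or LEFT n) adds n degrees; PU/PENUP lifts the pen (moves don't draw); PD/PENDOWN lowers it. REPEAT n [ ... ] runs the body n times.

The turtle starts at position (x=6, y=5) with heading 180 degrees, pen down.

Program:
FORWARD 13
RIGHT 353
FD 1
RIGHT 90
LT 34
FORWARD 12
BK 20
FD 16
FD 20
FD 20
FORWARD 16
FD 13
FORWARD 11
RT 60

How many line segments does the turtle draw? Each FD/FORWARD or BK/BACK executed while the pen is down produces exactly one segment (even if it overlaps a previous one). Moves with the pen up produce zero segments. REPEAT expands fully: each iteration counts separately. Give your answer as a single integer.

Answer: 10

Derivation:
Executing turtle program step by step:
Start: pos=(6,5), heading=180, pen down
FD 13: (6,5) -> (-7,5) [heading=180, draw]
RT 353: heading 180 -> 187
FD 1: (-7,5) -> (-7.993,4.878) [heading=187, draw]
RT 90: heading 187 -> 97
LT 34: heading 97 -> 131
FD 12: (-7.993,4.878) -> (-15.865,13.935) [heading=131, draw]
BK 20: (-15.865,13.935) -> (-2.744,-1.16) [heading=131, draw]
FD 16: (-2.744,-1.16) -> (-13.241,10.916) [heading=131, draw]
FD 20: (-13.241,10.916) -> (-26.362,26.01) [heading=131, draw]
FD 20: (-26.362,26.01) -> (-39.483,41.104) [heading=131, draw]
FD 16: (-39.483,41.104) -> (-49.98,53.18) [heading=131, draw]
FD 13: (-49.98,53.18) -> (-58.509,62.991) [heading=131, draw]
FD 11: (-58.509,62.991) -> (-65.726,71.293) [heading=131, draw]
RT 60: heading 131 -> 71
Final: pos=(-65.726,71.293), heading=71, 10 segment(s) drawn
Segments drawn: 10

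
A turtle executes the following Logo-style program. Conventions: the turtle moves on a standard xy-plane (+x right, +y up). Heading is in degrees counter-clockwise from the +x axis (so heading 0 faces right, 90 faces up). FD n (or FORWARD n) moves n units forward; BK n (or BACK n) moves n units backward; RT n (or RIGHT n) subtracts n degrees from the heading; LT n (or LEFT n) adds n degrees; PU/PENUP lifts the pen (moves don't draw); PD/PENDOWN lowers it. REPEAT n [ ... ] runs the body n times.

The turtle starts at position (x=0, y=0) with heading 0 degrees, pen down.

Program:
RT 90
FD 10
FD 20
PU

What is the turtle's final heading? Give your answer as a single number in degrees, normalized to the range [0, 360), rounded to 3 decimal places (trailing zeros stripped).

Answer: 270

Derivation:
Executing turtle program step by step:
Start: pos=(0,0), heading=0, pen down
RT 90: heading 0 -> 270
FD 10: (0,0) -> (0,-10) [heading=270, draw]
FD 20: (0,-10) -> (0,-30) [heading=270, draw]
PU: pen up
Final: pos=(0,-30), heading=270, 2 segment(s) drawn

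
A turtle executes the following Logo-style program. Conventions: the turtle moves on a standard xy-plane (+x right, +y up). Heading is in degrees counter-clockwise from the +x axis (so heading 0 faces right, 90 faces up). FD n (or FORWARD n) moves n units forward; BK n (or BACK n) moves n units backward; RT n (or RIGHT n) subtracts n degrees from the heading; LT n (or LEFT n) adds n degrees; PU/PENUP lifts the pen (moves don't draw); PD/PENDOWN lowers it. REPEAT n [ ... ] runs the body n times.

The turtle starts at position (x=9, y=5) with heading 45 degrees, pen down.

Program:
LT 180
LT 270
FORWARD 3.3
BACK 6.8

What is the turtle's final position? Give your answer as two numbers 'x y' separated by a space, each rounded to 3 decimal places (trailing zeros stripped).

Executing turtle program step by step:
Start: pos=(9,5), heading=45, pen down
LT 180: heading 45 -> 225
LT 270: heading 225 -> 135
FD 3.3: (9,5) -> (6.667,7.333) [heading=135, draw]
BK 6.8: (6.667,7.333) -> (11.475,2.525) [heading=135, draw]
Final: pos=(11.475,2.525), heading=135, 2 segment(s) drawn

Answer: 11.475 2.525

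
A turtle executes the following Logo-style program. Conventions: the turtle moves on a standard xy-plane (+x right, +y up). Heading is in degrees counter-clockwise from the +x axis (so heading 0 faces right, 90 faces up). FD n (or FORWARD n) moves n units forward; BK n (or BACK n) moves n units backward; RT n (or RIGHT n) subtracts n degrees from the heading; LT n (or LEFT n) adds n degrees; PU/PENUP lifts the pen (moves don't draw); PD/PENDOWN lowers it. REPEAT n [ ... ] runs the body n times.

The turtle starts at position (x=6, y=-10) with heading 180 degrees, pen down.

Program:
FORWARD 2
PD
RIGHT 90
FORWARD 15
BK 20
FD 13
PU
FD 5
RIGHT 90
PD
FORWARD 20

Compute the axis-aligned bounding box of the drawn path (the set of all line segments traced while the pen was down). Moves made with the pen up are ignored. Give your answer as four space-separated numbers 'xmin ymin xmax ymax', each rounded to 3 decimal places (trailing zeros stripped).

Answer: 4 -15 24 5

Derivation:
Executing turtle program step by step:
Start: pos=(6,-10), heading=180, pen down
FD 2: (6,-10) -> (4,-10) [heading=180, draw]
PD: pen down
RT 90: heading 180 -> 90
FD 15: (4,-10) -> (4,5) [heading=90, draw]
BK 20: (4,5) -> (4,-15) [heading=90, draw]
FD 13: (4,-15) -> (4,-2) [heading=90, draw]
PU: pen up
FD 5: (4,-2) -> (4,3) [heading=90, move]
RT 90: heading 90 -> 0
PD: pen down
FD 20: (4,3) -> (24,3) [heading=0, draw]
Final: pos=(24,3), heading=0, 5 segment(s) drawn

Segment endpoints: x in {4, 4, 4, 6, 24}, y in {-15, -10, -2, 3, 5}
xmin=4, ymin=-15, xmax=24, ymax=5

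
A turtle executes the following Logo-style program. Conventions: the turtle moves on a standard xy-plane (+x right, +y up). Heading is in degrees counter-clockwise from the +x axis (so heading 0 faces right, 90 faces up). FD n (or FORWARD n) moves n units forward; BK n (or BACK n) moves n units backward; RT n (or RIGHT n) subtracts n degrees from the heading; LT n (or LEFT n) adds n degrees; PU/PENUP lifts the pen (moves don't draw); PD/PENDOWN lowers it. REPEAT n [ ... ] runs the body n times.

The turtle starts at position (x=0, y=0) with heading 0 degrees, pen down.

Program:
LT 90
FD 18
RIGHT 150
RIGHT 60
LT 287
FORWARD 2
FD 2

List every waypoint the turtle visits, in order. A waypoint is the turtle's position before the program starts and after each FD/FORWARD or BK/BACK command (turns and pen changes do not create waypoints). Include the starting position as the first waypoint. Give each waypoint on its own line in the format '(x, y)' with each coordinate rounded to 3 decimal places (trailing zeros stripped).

Executing turtle program step by step:
Start: pos=(0,0), heading=0, pen down
LT 90: heading 0 -> 90
FD 18: (0,0) -> (0,18) [heading=90, draw]
RT 150: heading 90 -> 300
RT 60: heading 300 -> 240
LT 287: heading 240 -> 167
FD 2: (0,18) -> (-1.949,18.45) [heading=167, draw]
FD 2: (-1.949,18.45) -> (-3.897,18.9) [heading=167, draw]
Final: pos=(-3.897,18.9), heading=167, 3 segment(s) drawn
Waypoints (4 total):
(0, 0)
(0, 18)
(-1.949, 18.45)
(-3.897, 18.9)

Answer: (0, 0)
(0, 18)
(-1.949, 18.45)
(-3.897, 18.9)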